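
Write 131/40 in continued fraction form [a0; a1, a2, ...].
[3; 3, 1, 1, 1, 3]

Euclidean algorithm steps:
131 = 3 × 40 + 11
40 = 3 × 11 + 7
11 = 1 × 7 + 4
7 = 1 × 4 + 3
4 = 1 × 3 + 1
3 = 3 × 1 + 0
Continued fraction: [3; 3, 1, 1, 1, 3]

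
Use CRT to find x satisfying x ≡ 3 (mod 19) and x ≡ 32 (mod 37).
402

Using Chinese Remainder Theorem:
M = 19 × 37 = 703
M1 = 37, M2 = 19
y1 = 37^(-1) mod 19 = 18
y2 = 19^(-1) mod 37 = 2
x = (3×37×18 + 32×19×2) mod 703 = 402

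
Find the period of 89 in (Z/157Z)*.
39

157 is prime, so ord(89) divides φ(157) = 156.
Divisors of 156: 1, 2, 3, 4, 6, 12, 13, 26, 39, 52, 78, 156.
Repeated squaring: 89^1 ≡ 89, 89^2 ≡ 71, 89^4 ≡ 17, 89^8 ≡ 132, 89^16 ≡ 154, 89^32 ≡ 9, 89^64 ≡ 81, 89^128 ≡ 124 (mod 157).
Test 89^d mod 157 for each divisor d in increasing order:
89^1 ≡ 89
89^2 ≡ 71
89^3 = 89^2·89^1 ≡ 39
89^4 ≡ 17
89^6 = 89^4·89^2 ≡ 108
89^12 = 89^8·89^4 ≡ 46
89^13 = 89^8·89^4·89^1 ≡ 12
89^26 = 89^16·89^8·89^2 ≡ 144
89^39 = 89^32·89^4·89^2·89^1 ≡ 1  ← first divisor giving 1
The order is 39.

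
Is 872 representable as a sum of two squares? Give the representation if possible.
14² + 26² (a=14, b=26)

Factorization: 872 = 2^3 × 109
By Fermat: n is sum of two squares iff every prime p ≡ 3 (mod 4) appears to even power.
All primes ≡ 3 (mod 4) appear to even power.
Search a = 0, 1, 2, … for 872 - a² a perfect square: first hit at a = 14: 872 - 196 = 676 = 26².
872 = 14² + 26² = 196 + 676 ✓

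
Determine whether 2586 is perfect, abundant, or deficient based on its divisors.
abundant

Proper divisors of 2586: sum = 1 + 2 + 3 + 6 + 431 + 862 + 1293 = 2598
Since 2598 > 2586, 2586 is abundant.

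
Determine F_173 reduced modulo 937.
560

Matrix identity: Q^n = [[F_(n+1), F_n], [F_n, F_(n-1)]] with Q = [[1,1],[1,0]].
n = 173 = 10101101₂. Square-and-multiply, entries mod 937:
Q^1 = [[1,1],[1,0]]
Q^2 = (Q^1)² = [[2,1],[1,1]]
Q^5 = (Q^2)²·Q = [[8,5],[5,3]]
Q^10 = (Q^5)² = [[89,55],[55,34]]
Q^21 = (Q^10)²·Q = [[845,639],[639,206]]
Q^43 = (Q^21)²·Q = [[517,757],[757,697]]
Q^86 = (Q^43)² = [[786,738],[738,48]]
Q^173 = (Q^86)²·Q = [[443,560],[560,820]]
F_173 mod 937 = Q^173[0][1] = 560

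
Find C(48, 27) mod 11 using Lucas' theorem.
0

Using Lucas' theorem:
Write n=48 and k=27 in base 11:
n in base 11: [4, 4]
k in base 11: [2, 5]
C(48,27) mod 11 = ∏ C(n_i, k_i) mod 11
Digit binomials (mod 11): C(4,2) = 6; C(4,5) = 0 (k_i > n_i)
Product: 6 × 0 = 0 ≡ 0 (mod 11)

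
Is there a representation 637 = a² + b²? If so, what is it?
14² + 21² (a=14, b=21)

Factorization: 637 = 7^2 × 13
By Fermat: n is sum of two squares iff every prime p ≡ 3 (mod 4) appears to even power.
All primes ≡ 3 (mod 4) appear to even power.
Search a = 0, 1, 2, … for 637 - a² a perfect square: first hit at a = 14: 637 - 196 = 441 = 21².
637 = 14² + 21² = 196 + 441 ✓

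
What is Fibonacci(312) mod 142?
100

Matrix identity: Q^n = [[F_(n+1), F_n], [F_n, F_(n-1)]] with Q = [[1,1],[1,0]].
n = 312 = 100111000₂. Square-and-multiply, entries mod 142:
Q^1 = [[1,1],[1,0]]
Q^2 = (Q^1)² = [[2,1],[1,1]]
Q^4 = (Q^2)² = [[5,3],[3,2]]
Q^9 = (Q^4)²·Q = [[55,34],[34,21]]
Q^19 = (Q^9)²·Q = [[91,63],[63,28]]
Q^39 = (Q^19)²·Q = [[9,38],[38,113]]
Q^78 = (Q^39)² = [[105,92],[92,13]]
Q^156 = (Q^78)² = [[35,64],[64,113]]
Q^312 = (Q^156)² = [[67,100],[100,109]]
F_312 mod 142 = Q^312[0][1] = 100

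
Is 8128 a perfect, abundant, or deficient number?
perfect

Proper divisors of 8128: sum = 1 + 2 + 4 + 8 + 16 + 32 + 64 + 127 + 254 + 508 + 1016 + 2032 + 4064 = 8128
Since 8128 = 8128, 8128 is perfect.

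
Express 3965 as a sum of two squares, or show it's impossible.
11² + 62² (a=11, b=62)

Factorization: 3965 = 5 × 13 × 61
By Fermat: n is sum of two squares iff every prime p ≡ 3 (mod 4) appears to even power.
All primes ≡ 3 (mod 4) appear to even power.
Search a = 0, 1, 2, … for 3965 - a² a perfect square: first hit at a = 11: 3965 - 121 = 3844 = 62².
3965 = 11² + 62² = 121 + 3844 ✓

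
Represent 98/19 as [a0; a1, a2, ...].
[5; 6, 3]

Euclidean algorithm steps:
98 = 5 × 19 + 3
19 = 6 × 3 + 1
3 = 3 × 1 + 0
Continued fraction: [5; 6, 3]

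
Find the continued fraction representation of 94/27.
[3; 2, 13]

Euclidean algorithm steps:
94 = 3 × 27 + 13
27 = 2 × 13 + 1
13 = 13 × 1 + 0
Continued fraction: [3; 2, 13]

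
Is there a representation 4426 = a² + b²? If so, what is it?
45² + 49² (a=45, b=49)

Factorization: 4426 = 2 × 2213
By Fermat: n is sum of two squares iff every prime p ≡ 3 (mod 4) appears to even power.
All primes ≡ 3 (mod 4) appear to even power.
Search a = 0, 1, 2, … for 4426 - a² a perfect square: first hit at a = 45: 4426 - 2025 = 2401 = 49².
4426 = 45² + 49² = 2025 + 2401 ✓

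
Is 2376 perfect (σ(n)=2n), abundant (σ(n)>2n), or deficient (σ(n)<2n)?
abundant

Proper divisors of 2376: sum = 1 + 2 + 3 + 4 + 6 + 8 + 9 + 11 + ... + 396 + 594 + 792 + 1188 (31 divisors) = 4824
Since 4824 > 2376, 2376 is abundant.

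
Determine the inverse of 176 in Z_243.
29

gcd(176, 243) = 1, so the inverse exists.
Extended Euclidean algorithm on (243, 176):
243 = 1 × 176 + 67  ⟹  67 = (1)·243 + (-1)·176
176 = 2 × 67 + 42  ⟹  42 = (-2)·243 + (3)·176
67 = 1 × 42 + 25  ⟹  25 = (3)·243 + (-4)·176
42 = 1 × 25 + 17  ⟹  17 = (-5)·243 + (7)·176
25 = 1 × 17 + 8  ⟹  8 = (8)·243 + (-11)·176
17 = 2 × 8 + 1  ⟹  1 = (-21)·243 + (29)·176
So (29)·176 ≡ 1 (mod 243), i.e. 176^(-1) ≡ 29 (mod 243).
Check: 176 × 29 = 5104 ≡ 1 (mod 243)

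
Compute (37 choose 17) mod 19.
18

Using Lucas' theorem:
Write n=37 and k=17 in base 19:
n in base 19: [1, 18]
k in base 19: [0, 17]
C(37,17) mod 19 = ∏ C(n_i, k_i) mod 19
Digit binomials (mod 19): C(1,0) = 1; C(18,17) = 18
Product: 1 × 18 = 18 ≡ 18 (mod 19)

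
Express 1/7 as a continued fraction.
[0; 7]

Euclidean algorithm steps:
1 = 0 × 7 + 1
7 = 7 × 1 + 0
Continued fraction: [0; 7]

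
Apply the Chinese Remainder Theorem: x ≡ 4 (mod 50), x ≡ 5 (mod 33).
104

Using Chinese Remainder Theorem:
M = 50 × 33 = 1650
M1 = 33, M2 = 50
y1 = 33^(-1) mod 50 = 47
y2 = 50^(-1) mod 33 = 2
x = (4×33×47 + 5×50×2) mod 1650 = 104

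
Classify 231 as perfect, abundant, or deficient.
deficient

Proper divisors of 231: sum = 1 + 3 + 7 + 11 + 21 + 33 + 77 = 153
Since 153 < 231, 231 is deficient.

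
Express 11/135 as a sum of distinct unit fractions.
1/13 + 1/220 + 1/77220

Greedy algorithm:
11/135: ceiling(135/11) = 13, use 1/13
8/1755: ceiling(1755/8) = 220, use 1/220
1/77220: ceiling(77220/1) = 77220, use 1/77220
Result: 11/135 = 1/13 + 1/220 + 1/77220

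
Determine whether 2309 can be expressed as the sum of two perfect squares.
10² + 47² (a=10, b=47)

Factorization: 2309 = 2309
By Fermat: n is sum of two squares iff every prime p ≡ 3 (mod 4) appears to even power.
All primes ≡ 3 (mod 4) appear to even power.
Search a = 0, 1, 2, … for 2309 - a² a perfect square: first hit at a = 10: 2309 - 100 = 2209 = 47².
2309 = 10² + 47² = 100 + 2209 ✓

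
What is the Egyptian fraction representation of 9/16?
1/2 + 1/16

Greedy algorithm:
9/16: ceiling(16/9) = 2, use 1/2
1/16: ceiling(16/1) = 16, use 1/16
Result: 9/16 = 1/2 + 1/16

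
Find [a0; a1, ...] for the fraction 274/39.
[7; 39]

Euclidean algorithm steps:
274 = 7 × 39 + 1
39 = 39 × 1 + 0
Continued fraction: [7; 39]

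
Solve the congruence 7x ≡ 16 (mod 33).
x ≡ 7 (mod 33)

gcd(7, 33) = 1, which divides 16, so solutions exist.
Find 7^(-1) mod 33 by the extended Euclidean algorithm:
33 = 4 × 7 + 5  ⟹  5 = (1)·33 + (-4)·7
7 = 1 × 5 + 2  ⟹  2 = (-1)·33 + (5)·7
5 = 2 × 2 + 1  ⟹  1 = (3)·33 + (-14)·7
So (-14)·7 ≡ 1 (mod 33), i.e. 7^(-1) ≡ -14 ≡ 19 (mod 33).
x ≡ 19 × 16 = 304 ≡ 7 (mod 33).
Check: 7 × 7 = 49 ≡ 16 (mod 33).
Unique solution: x ≡ 7 (mod 33)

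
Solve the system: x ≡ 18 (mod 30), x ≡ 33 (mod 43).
678

Using Chinese Remainder Theorem:
M = 30 × 43 = 1290
M1 = 43, M2 = 30
y1 = 43^(-1) mod 30 = 7
y2 = 30^(-1) mod 43 = 33
x = (18×43×7 + 33×30×33) mod 1290 = 678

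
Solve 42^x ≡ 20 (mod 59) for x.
6

Baby-step giant-step with step n = ⌈√59⌉ = 8.
Baby steps 42^j mod 59 (j:value) for j=0..7: 0:1, 1:42, 2:53, 3:43, 4:36, 5:37, 6:20, 7:14.
h = 20 is already in the table at j=6, so x = 6.
Check: 42^6 ≡ 20 (mod 59).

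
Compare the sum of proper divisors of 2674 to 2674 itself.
deficient

Proper divisors of 2674: sum = 1 + 2 + 7 + 14 + 191 + 382 + 1337 = 1934
Since 1934 < 2674, 2674 is deficient.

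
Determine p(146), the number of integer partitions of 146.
27517052599

p(n) counts ways to write n as a sum of positive integers (order ignored).
Euler's pentagonal recurrence: p(k) = p(k-1) + p(k-2) - p(k-5) - p(k-7) + p(k-12) + p(k-15) - ... (offsets j(3j∓1)/2, signs ++--, p(0)=1, p(<0)=0).
DP table for k = 0..145: p(0)=1, p(1)=1, p(2)=2, p(3)=3, p(4)=5, p(5)=7, p(6)=11, p(7)=15, p(8)=22, p(9)=30, p(10)=42, p(11)=56, p(12)=77, p(13)=101, p(14)=135, p(15)=176, p(16)=231, p(17)=297, p(18)=385, p(19)=490, p(20)=627, p(21)=792, p(22)=1002, p(23)=1255, p(24)=1575, p(25)=1958, p(26)=2436, p(27)=3010, p(28)=3718, p(29)=4565, p(30)=5604, p(31)=6842, p(32)=8349, p(33)=10143, p(34)=12310, p(35)=14883, p(36)=17977, p(37)=21637, p(38)=26015, p(39)=31185, p(40)=37338, p(41)=44583, p(42)=53174, p(43)=63261, p(44)=75175, p(45)=89134, p(46)=105558, p(47)=124754, p(48)=147273, p(49)=173525, p(50)=204226, p(51)=239943, p(52)=281589, p(53)=329931, p(54)=386155, p(55)=451276, p(56)=526823, p(57)=614154, p(58)=715220, p(59)=831820, p(60)=966467, p(61)=1121505, p(62)=1300156, p(63)=1505499, p(64)=1741630, p(65)=2012558, p(66)=2323520, p(67)=2679689, p(68)=3087735, p(69)=3554345, p(70)=4087968, p(71)=4697205, p(72)=5392783, p(73)=6185689, p(74)=7089500, p(75)=8118264, p(76)=9289091, p(77)=10619863, p(78)=12132164, p(79)=13848650, p(80)=15796476, p(81)=18004327, p(82)=20506255, p(83)=23338469, p(84)=26543660, p(85)=30167357, p(86)=34262962, p(87)=38887673, p(88)=44108109, p(89)=49995925, p(90)=56634173, p(91)=64112359, p(92)=72533807, p(93)=82010177, p(94)=92669720, p(95)=104651419, p(96)=118114304, p(97)=133230930, p(98)=150198136, p(99)=169229875, p(100)=190569292, p(101)=214481126, p(102)=241265379, p(103)=271248950, p(104)=304801365, p(105)=342325709, p(106)=384276336, p(107)=431149389, p(108)=483502844, p(109)=541946240, p(110)=607163746, p(111)=679903203, p(112)=761002156, p(113)=851376628, p(114)=952050665, p(115)=1064144451, p(116)=1188908248, p(117)=1327710076, p(118)=1482074143, p(119)=1653668665, p(120)=1844349560, p(121)=2056148051, p(122)=2291320912, p(123)=2552338241, p(124)=2841940500, p(125)=3163127352, p(126)=3519222692, p(127)=3913864295, p(128)=4351078600, p(129)=4835271870, p(130)=5371315400, p(131)=5964539504, p(132)=6620830889, p(133)=7346629512, p(134)=8149040695, p(135)=9035836076, p(136)=10015581680, p(137)=11097645016, p(138)=12292341831, p(139)=13610949895, p(140)=15065878135, p(141)=16670689208, p(142)=18440293320, p(143)=20390982757, p(144)=22540654445, p(145)=24908858009.
Final step: p(146) = p(145) + p(144) - p(141) - p(139) + p(134) + p(131) - p(124) - p(120) + p(111) + p(106) - p(95) - p(89) + p(76) + p(69) - p(54) - p(46) + p(29) + p(20) - p(1)
= 24908858009 + 22540654445 - 16670689208 - 13610949895 + 8149040695 + 5964539504 - 2841940500 - 1844349560 + 679903203 + 384276336 - 104651419 - 49995925 + 9289091 + 3554345 - 386155 - 105558 + 4565 + 627 - 1
= 27517052599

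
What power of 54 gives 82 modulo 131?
121

Baby-step giant-step with step n = ⌈√131⌉ = 12.
Baby steps 54^j mod 131 (j:value) for j=0..11: 0:1, 1:54, 2:34, 3:2, 4:108, 5:68, 6:4, 7:85, 8:5, 9:8, 10:39, 11:10.
Giant-step multiplier: 54^(-12) ≡ 54^(130-12) = 54^118 ≡ 41 (mod 131).
Giant steps γ_i = 82·41^i mod 131: γ_0=82, γ_1=87, γ_2=30, γ_3=51, γ_4=126, γ_5=57, γ_6=110, γ_7=56, γ_8=69, γ_9=78, γ_10=54 (in table at j=1).
x = i·n + j = 10·12 + 1 = 121.
Check: 54^121 ≡ 82 (mod 131).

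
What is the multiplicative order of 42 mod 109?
108

109 is prime, so ord(42) divides φ(109) = 108.
Divisors of 108: 1, 2, 3, 4, 6, 9, 12, 18, 27, 36, 54, 108.
Repeated squaring: 42^1 ≡ 42, 42^2 ≡ 20, 42^4 ≡ 73, 42^8 ≡ 97, 42^16 ≡ 35, 42^32 ≡ 26, 42^64 ≡ 22 (mod 109).
Test 42^d mod 109 for each divisor d in increasing order:
42^1 ≡ 42
42^2 ≡ 20
42^3 = 42^2·42^1 ≡ 77
42^4 ≡ 73
42^6 = 42^4·42^2 ≡ 43
42^9 = 42^8·42^1 ≡ 41
42^12 = 42^8·42^4 ≡ 105
42^18 = 42^16·42^2 ≡ 46
42^27 = 42^16·42^8·42^2·42^1 ≡ 33
42^36 = 42^32·42^4 ≡ 45
42^54 = 42^32·42^16·42^4·42^2 ≡ 108
42^108 = 42^64·42^32·42^8·42^4 ≡ 1  ← first divisor giving 1
The order is 108.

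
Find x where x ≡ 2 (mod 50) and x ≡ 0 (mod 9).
252

Using Chinese Remainder Theorem:
M = 50 × 9 = 450
M1 = 9, M2 = 50
y1 = 9^(-1) mod 50 = 39
y2 = 50^(-1) mod 9 = 2
x = (2×9×39 + 0×50×2) mod 450 = 252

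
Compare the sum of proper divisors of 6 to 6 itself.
perfect

Proper divisors of 6: sum = 1 + 2 + 3 = 6
Since 6 = 6, 6 is perfect.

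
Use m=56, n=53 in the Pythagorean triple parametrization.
(327, 5936, 5945)

Euclid's formula: a = m² - n², b = 2mn, c = m² + n²
m = 56, n = 53
a = 56² - 53² = 3136 - 2809 = 327
b = 2 × 56 × 53 = 5936
c = 56² + 53² = 3136 + 2809 = 5945
Verification: 327² + 5936² = 106929 + 35236096 = 35343025 = 5945² ✓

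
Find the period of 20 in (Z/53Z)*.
52

53 is prime, so ord(20) divides φ(53) = 52.
Divisors of 52: 1, 2, 4, 13, 26, 52.
Repeated squaring: 20^1 ≡ 20, 20^2 ≡ 29, 20^4 ≡ 46, 20^8 ≡ 49, 20^16 ≡ 16, 20^32 ≡ 44 (mod 53).
Test 20^d mod 53 for each divisor d in increasing order:
20^1 ≡ 20
20^2 ≡ 29
20^4 ≡ 46
20^13 = 20^8·20^4·20^1 ≡ 30
20^26 = 20^16·20^8·20^2 ≡ 52
20^52 = 20^32·20^16·20^4 ≡ 1  ← first divisor giving 1
The order is 52.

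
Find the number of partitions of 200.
3972999029388

p(n) counts ways to write n as a sum of positive integers (order ignored).
Euler's pentagonal recurrence: p(k) = p(k-1) + p(k-2) - p(k-5) - p(k-7) + p(k-12) + p(k-15) - ... (offsets j(3j∓1)/2, signs ++--, p(0)=1, p(<0)=0).
DP table for k = 0..199: p(0)=1, p(1)=1, p(2)=2, p(3)=3, p(4)=5, p(5)=7, p(6)=11, p(7)=15, p(8)=22, p(9)=30, p(10)=42, p(11)=56, p(12)=77, p(13)=101, p(14)=135, p(15)=176, p(16)=231, p(17)=297, p(18)=385, p(19)=490, p(20)=627, p(21)=792, p(22)=1002, p(23)=1255, p(24)=1575, p(25)=1958, p(26)=2436, p(27)=3010, p(28)=3718, p(29)=4565, p(30)=5604, p(31)=6842, p(32)=8349, p(33)=10143, p(34)=12310, p(35)=14883, p(36)=17977, p(37)=21637, p(38)=26015, p(39)=31185, p(40)=37338, p(41)=44583, p(42)=53174, p(43)=63261, p(44)=75175, p(45)=89134, p(46)=105558, p(47)=124754, p(48)=147273, p(49)=173525, p(50)=204226, p(51)=239943, p(52)=281589, p(53)=329931, p(54)=386155, p(55)=451276, p(56)=526823, p(57)=614154, p(58)=715220, p(59)=831820, p(60)=966467, p(61)=1121505, p(62)=1300156, p(63)=1505499, p(64)=1741630, p(65)=2012558, p(66)=2323520, p(67)=2679689, p(68)=3087735, p(69)=3554345, p(70)=4087968, p(71)=4697205, p(72)=5392783, p(73)=6185689, p(74)=7089500, p(75)=8118264, p(76)=9289091, p(77)=10619863, p(78)=12132164, p(79)=13848650, p(80)=15796476, p(81)=18004327, p(82)=20506255, p(83)=23338469, p(84)=26543660, p(85)=30167357, p(86)=34262962, p(87)=38887673, p(88)=44108109, p(89)=49995925, p(90)=56634173, p(91)=64112359, p(92)=72533807, p(93)=82010177, p(94)=92669720, p(95)=104651419, p(96)=118114304, p(97)=133230930, p(98)=150198136, p(99)=169229875, p(100)=190569292, p(101)=214481126, p(102)=241265379, p(103)=271248950, p(104)=304801365, p(105)=342325709, p(106)=384276336, p(107)=431149389, p(108)=483502844, p(109)=541946240, p(110)=607163746, p(111)=679903203, p(112)=761002156, p(113)=851376628, p(114)=952050665, p(115)=1064144451, p(116)=1188908248, p(117)=1327710076, p(118)=1482074143, p(119)=1653668665, p(120)=1844349560, p(121)=2056148051, p(122)=2291320912, p(123)=2552338241, p(124)=2841940500, p(125)=3163127352, p(126)=3519222692, p(127)=3913864295, p(128)=4351078600, p(129)=4835271870, p(130)=5371315400, p(131)=5964539504, p(132)=6620830889, p(133)=7346629512, p(134)=8149040695, p(135)=9035836076, p(136)=10015581680, p(137)=11097645016, p(138)=12292341831, p(139)=13610949895, p(140)=15065878135, p(141)=16670689208, p(142)=18440293320, p(143)=20390982757, p(144)=22540654445, p(145)=24908858009, p(146)=27517052599, p(147)=30388671978, p(148)=33549419497, p(149)=37027355200, p(150)=40853235313, p(151)=45060624582, p(152)=49686288421, p(153)=54770336324, p(154)=60356673280, p(155)=66493182097, p(156)=73232243759, p(157)=80630964769, p(158)=88751778802, p(159)=97662728555, p(160)=107438159466, p(161)=118159068427, p(162)=129913904637, p(163)=142798995930, p(164)=156919475295, p(165)=172389800255, p(166)=189334822579, p(167)=207890420102, p(168)=228204732751, p(169)=250438925115, p(170)=274768617130, p(171)=301384802048, p(172)=330495499613, p(173)=362326859895, p(174)=397125074750, p(175)=435157697830, p(176)=476715857290, p(177)=522115831195, p(178)=571701605655, p(179)=625846753120, p(180)=684957390936, p(181)=749474411781, p(182)=819876908323, p(183)=896684817527, p(184)=980462880430, p(185)=1071823774337, p(186)=1171432692373, p(187)=1280011042268, p(188)=1398341745571, p(189)=1527273599625, p(190)=1667727404093, p(191)=1820701100652, p(192)=1987276856363, p(193)=2168627105469, p(194)=2366022741845, p(195)=2580840212973, p(196)=2814570987591, p(197)=3068829878530, p(198)=3345365983698, p(199)=3646072432125.
Final step: p(200) = p(199) + p(198) - p(195) - p(193) + p(188) + p(185) - p(178) - p(174) + p(165) + p(160) - p(149) - p(143) + p(130) + p(123) - p(108) - p(100) + p(83) + p(74) - p(55) - p(45) + p(24) + p(13)
= 3646072432125 + 3345365983698 - 2580840212973 - 2168627105469 + 1398341745571 + 1071823774337 - 571701605655 - 397125074750 + 172389800255 + 107438159466 - 37027355200 - 20390982757 + 5371315400 + 2552338241 - 483502844 - 190569292 + 23338469 + 7089500 - 451276 - 89134 + 1575 + 101
= 3972999029388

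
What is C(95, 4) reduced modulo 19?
0

Using Lucas' theorem:
Write n=95 and k=4 in base 19:
n in base 19: [5, 0]
k in base 19: [0, 4]
C(95,4) mod 19 = ∏ C(n_i, k_i) mod 19
Digit binomials (mod 19): C(5,0) = 1; C(0,4) = 0 (k_i > n_i)
Product: 1 × 0 = 0 ≡ 0 (mod 19)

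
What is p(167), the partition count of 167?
207890420102

p(n) counts ways to write n as a sum of positive integers (order ignored).
Euler's pentagonal recurrence: p(k) = p(k-1) + p(k-2) - p(k-5) - p(k-7) + p(k-12) + p(k-15) - ... (offsets j(3j∓1)/2, signs ++--, p(0)=1, p(<0)=0).
DP table for k = 0..166: p(0)=1, p(1)=1, p(2)=2, p(3)=3, p(4)=5, p(5)=7, p(6)=11, p(7)=15, p(8)=22, p(9)=30, p(10)=42, p(11)=56, p(12)=77, p(13)=101, p(14)=135, p(15)=176, p(16)=231, p(17)=297, p(18)=385, p(19)=490, p(20)=627, p(21)=792, p(22)=1002, p(23)=1255, p(24)=1575, p(25)=1958, p(26)=2436, p(27)=3010, p(28)=3718, p(29)=4565, p(30)=5604, p(31)=6842, p(32)=8349, p(33)=10143, p(34)=12310, p(35)=14883, p(36)=17977, p(37)=21637, p(38)=26015, p(39)=31185, p(40)=37338, p(41)=44583, p(42)=53174, p(43)=63261, p(44)=75175, p(45)=89134, p(46)=105558, p(47)=124754, p(48)=147273, p(49)=173525, p(50)=204226, p(51)=239943, p(52)=281589, p(53)=329931, p(54)=386155, p(55)=451276, p(56)=526823, p(57)=614154, p(58)=715220, p(59)=831820, p(60)=966467, p(61)=1121505, p(62)=1300156, p(63)=1505499, p(64)=1741630, p(65)=2012558, p(66)=2323520, p(67)=2679689, p(68)=3087735, p(69)=3554345, p(70)=4087968, p(71)=4697205, p(72)=5392783, p(73)=6185689, p(74)=7089500, p(75)=8118264, p(76)=9289091, p(77)=10619863, p(78)=12132164, p(79)=13848650, p(80)=15796476, p(81)=18004327, p(82)=20506255, p(83)=23338469, p(84)=26543660, p(85)=30167357, p(86)=34262962, p(87)=38887673, p(88)=44108109, p(89)=49995925, p(90)=56634173, p(91)=64112359, p(92)=72533807, p(93)=82010177, p(94)=92669720, p(95)=104651419, p(96)=118114304, p(97)=133230930, p(98)=150198136, p(99)=169229875, p(100)=190569292, p(101)=214481126, p(102)=241265379, p(103)=271248950, p(104)=304801365, p(105)=342325709, p(106)=384276336, p(107)=431149389, p(108)=483502844, p(109)=541946240, p(110)=607163746, p(111)=679903203, p(112)=761002156, p(113)=851376628, p(114)=952050665, p(115)=1064144451, p(116)=1188908248, p(117)=1327710076, p(118)=1482074143, p(119)=1653668665, p(120)=1844349560, p(121)=2056148051, p(122)=2291320912, p(123)=2552338241, p(124)=2841940500, p(125)=3163127352, p(126)=3519222692, p(127)=3913864295, p(128)=4351078600, p(129)=4835271870, p(130)=5371315400, p(131)=5964539504, p(132)=6620830889, p(133)=7346629512, p(134)=8149040695, p(135)=9035836076, p(136)=10015581680, p(137)=11097645016, p(138)=12292341831, p(139)=13610949895, p(140)=15065878135, p(141)=16670689208, p(142)=18440293320, p(143)=20390982757, p(144)=22540654445, p(145)=24908858009, p(146)=27517052599, p(147)=30388671978, p(148)=33549419497, p(149)=37027355200, p(150)=40853235313, p(151)=45060624582, p(152)=49686288421, p(153)=54770336324, p(154)=60356673280, p(155)=66493182097, p(156)=73232243759, p(157)=80630964769, p(158)=88751778802, p(159)=97662728555, p(160)=107438159466, p(161)=118159068427, p(162)=129913904637, p(163)=142798995930, p(164)=156919475295, p(165)=172389800255, p(166)=189334822579.
Final step: p(167) = p(166) + p(165) - p(162) - p(160) + p(155) + p(152) - p(145) - p(141) + p(132) + p(127) - p(116) - p(110) + p(97) + p(90) - p(75) - p(67) + p(50) + p(41) - p(22) - p(12)
= 189334822579 + 172389800255 - 129913904637 - 107438159466 + 66493182097 + 49686288421 - 24908858009 - 16670689208 + 6620830889 + 3913864295 - 1188908248 - 607163746 + 133230930 + 56634173 - 8118264 - 2679689 + 204226 + 44583 - 1002 - 77
= 207890420102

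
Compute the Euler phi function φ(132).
40

132 = 2^2 × 3 × 11
φ(n) = n × ∏(1 - 1/p) for each prime p dividing n
φ(132) = 132 × (1 - 1/2) × (1 - 1/3) × (1 - 1/11) = 40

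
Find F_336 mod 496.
256

Matrix identity: Q^n = [[F_(n+1), F_n], [F_n, F_(n-1)]] with Q = [[1,1],[1,0]].
n = 336 = 101010000₂. Square-and-multiply, entries mod 496:
Q^1 = [[1,1],[1,0]]
Q^2 = (Q^1)² = [[2,1],[1,1]]
Q^5 = (Q^2)²·Q = [[8,5],[5,3]]
Q^10 = (Q^5)² = [[89,55],[55,34]]
Q^21 = (Q^10)²·Q = [[351,34],[34,317]]
Q^42 = (Q^21)² = [[357,392],[392,461]]
Q^84 = (Q^42)² = [[377,240],[240,137]]
Q^168 = (Q^84)² = [[337,352],[352,481]]
Q^336 = (Q^168)² = [[385,256],[256,129]]
F_336 mod 496 = Q^336[0][1] = 256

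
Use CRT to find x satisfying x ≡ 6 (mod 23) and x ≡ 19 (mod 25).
144

Using Chinese Remainder Theorem:
M = 23 × 25 = 575
M1 = 25, M2 = 23
y1 = 25^(-1) mod 23 = 12
y2 = 23^(-1) mod 25 = 12
x = (6×25×12 + 19×23×12) mod 575 = 144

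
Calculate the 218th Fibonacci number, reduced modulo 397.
192

Matrix identity: Q^n = [[F_(n+1), F_n], [F_n, F_(n-1)]] with Q = [[1,1],[1,0]].
n = 218 = 11011010₂. Square-and-multiply, entries mod 397:
Q^1 = [[1,1],[1,0]]
Q^3 = (Q^1)²·Q = [[3,2],[2,1]]
Q^6 = (Q^3)² = [[13,8],[8,5]]
Q^13 = (Q^6)²·Q = [[377,233],[233,144]]
Q^27 = (Q^13)²·Q = [[211,300],[300,308]]
Q^54 = (Q^27)² = [[335,76],[76,259]]
Q^109 = (Q^54)²·Q = [[375,92],[92,283]]
Q^218 = (Q^109)² = [[214,192],[192,22]]
F_218 mod 397 = Q^218[0][1] = 192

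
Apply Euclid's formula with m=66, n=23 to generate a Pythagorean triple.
(3827, 3036, 4885)

Euclid's formula: a = m² - n², b = 2mn, c = m² + n²
m = 66, n = 23
a = 66² - 23² = 4356 - 529 = 3827
b = 2 × 66 × 23 = 3036
c = 66² + 23² = 4356 + 529 = 4885
Verification: 3827² + 3036² = 14645929 + 9217296 = 23863225 = 4885² ✓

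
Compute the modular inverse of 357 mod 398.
165

gcd(357, 398) = 1, so the inverse exists.
Extended Euclidean algorithm on (398, 357):
398 = 1 × 357 + 41  ⟹  41 = (1)·398 + (-1)·357
357 = 8 × 41 + 29  ⟹  29 = (-8)·398 + (9)·357
41 = 1 × 29 + 12  ⟹  12 = (9)·398 + (-10)·357
29 = 2 × 12 + 5  ⟹  5 = (-26)·398 + (29)·357
12 = 2 × 5 + 2  ⟹  2 = (61)·398 + (-68)·357
5 = 2 × 2 + 1  ⟹  1 = (-148)·398 + (165)·357
So (165)·357 ≡ 1 (mod 398), i.e. 357^(-1) ≡ 165 (mod 398).
Check: 357 × 165 = 58905 ≡ 1 (mod 398)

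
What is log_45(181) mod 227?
166

Baby-step giant-step with step n = ⌈√227⌉ = 16.
Baby steps 45^j mod 227 (j:value) for j=0..15: 0:1, 1:45, 2:209, 3:98, 4:97, 5:52, 6:70, 7:199, 8:102, 9:50, 10:207, 11:8, 12:133, 13:83, 14:103, 15:95.
Giant-step multiplier: 45^(-16) ≡ 45^(226-16) = 45^210 ≡ 221 (mod 227).
Giant steps γ_i = 181·221^i mod 227: γ_0=181, γ_1=49, γ_2=160, γ_3=175, γ_4=85, γ_5=171, γ_6=109, γ_7=27, γ_8=65, γ_9=64, γ_10=70 (in table at j=6).
x = i·n + j = 10·16 + 6 = 166.
Check: 45^166 ≡ 181 (mod 227).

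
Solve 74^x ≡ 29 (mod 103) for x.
52

Baby-step giant-step with step n = ⌈√103⌉ = 11.
Baby steps 74^j mod 103 (j:value) for j=0..10: 0:1, 1:74, 2:17, 3:22, 4:83, 5:65, 6:72, 7:75, 8:91, 9:39, 10:2.
Giant-step multiplier: 74^(-11) ≡ 74^(102-11) = 74^91 ≡ 87 (mod 103).
Giant steps γ_i = 29·87^i mod 103: γ_0=29, γ_1=51, γ_2=8, γ_3=78, γ_4=91 (in table at j=8).
x = i·n + j = 4·11 + 8 = 52.
Check: 74^52 ≡ 29 (mod 103).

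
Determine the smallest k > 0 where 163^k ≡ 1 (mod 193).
192

193 is prime, so ord(163) divides φ(193) = 192.
Divisors of 192: 1, 2, 3, 4, 6, 8, 12, 16, 24, 32, 48, 64, 96, 192.
Repeated squaring: 163^1 ≡ 163, 163^2 ≡ 128, 163^4 ≡ 172, 163^8 ≡ 55, 163^16 ≡ 130, 163^32 ≡ 109, 163^64 ≡ 108, 163^128 ≡ 84 (mod 193).
Test 163^d mod 193 for each divisor d in increasing order:
163^1 ≡ 163
163^2 ≡ 128
163^3 = 163^2·163^1 ≡ 20
163^4 ≡ 172
163^6 = 163^4·163^2 ≡ 14
163^8 ≡ 55
163^12 = 163^8·163^4 ≡ 3
163^16 ≡ 130
163^24 = 163^16·163^8 ≡ 9
163^32 ≡ 109
163^48 = 163^32·163^16 ≡ 81
163^64 ≡ 108
163^96 = 163^64·163^32 ≡ 192
163^192 = 163^128·163^64 ≡ 1  ← first divisor giving 1
The order is 192.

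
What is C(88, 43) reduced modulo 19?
2

Using Lucas' theorem:
Write n=88 and k=43 in base 19:
n in base 19: [4, 12]
k in base 19: [2, 5]
C(88,43) mod 19 = ∏ C(n_i, k_i) mod 19
Digit binomials (mod 19): C(4,2) = 6; C(12,5) = 792 ≡ 13
Product: 6 × 13 = 78 ≡ 2 (mod 19)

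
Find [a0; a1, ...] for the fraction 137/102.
[1; 2, 1, 10, 1, 2]

Euclidean algorithm steps:
137 = 1 × 102 + 35
102 = 2 × 35 + 32
35 = 1 × 32 + 3
32 = 10 × 3 + 2
3 = 1 × 2 + 1
2 = 2 × 1 + 0
Continued fraction: [1; 2, 1, 10, 1, 2]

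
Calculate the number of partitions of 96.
118114304

p(n) counts ways to write n as a sum of positive integers (order ignored).
Euler's pentagonal recurrence: p(k) = p(k-1) + p(k-2) - p(k-5) - p(k-7) + p(k-12) + p(k-15) - ... (offsets j(3j∓1)/2, signs ++--, p(0)=1, p(<0)=0).
DP table for k = 0..95: p(0)=1, p(1)=1, p(2)=2, p(3)=3, p(4)=5, p(5)=7, p(6)=11, p(7)=15, p(8)=22, p(9)=30, p(10)=42, p(11)=56, p(12)=77, p(13)=101, p(14)=135, p(15)=176, p(16)=231, p(17)=297, p(18)=385, p(19)=490, p(20)=627, p(21)=792, p(22)=1002, p(23)=1255, p(24)=1575, p(25)=1958, p(26)=2436, p(27)=3010, p(28)=3718, p(29)=4565, p(30)=5604, p(31)=6842, p(32)=8349, p(33)=10143, p(34)=12310, p(35)=14883, p(36)=17977, p(37)=21637, p(38)=26015, p(39)=31185, p(40)=37338, p(41)=44583, p(42)=53174, p(43)=63261, p(44)=75175, p(45)=89134, p(46)=105558, p(47)=124754, p(48)=147273, p(49)=173525, p(50)=204226, p(51)=239943, p(52)=281589, p(53)=329931, p(54)=386155, p(55)=451276, p(56)=526823, p(57)=614154, p(58)=715220, p(59)=831820, p(60)=966467, p(61)=1121505, p(62)=1300156, p(63)=1505499, p(64)=1741630, p(65)=2012558, p(66)=2323520, p(67)=2679689, p(68)=3087735, p(69)=3554345, p(70)=4087968, p(71)=4697205, p(72)=5392783, p(73)=6185689, p(74)=7089500, p(75)=8118264, p(76)=9289091, p(77)=10619863, p(78)=12132164, p(79)=13848650, p(80)=15796476, p(81)=18004327, p(82)=20506255, p(83)=23338469, p(84)=26543660, p(85)=30167357, p(86)=34262962, p(87)=38887673, p(88)=44108109, p(89)=49995925, p(90)=56634173, p(91)=64112359, p(92)=72533807, p(93)=82010177, p(94)=92669720, p(95)=104651419.
Final step: p(96) = p(95) + p(94) - p(91) - p(89) + p(84) + p(81) - p(74) - p(70) + p(61) + p(56) - p(45) - p(39) + p(26) + p(19) - p(4)
= 104651419 + 92669720 - 64112359 - 49995925 + 26543660 + 18004327 - 7089500 - 4087968 + 1121505 + 526823 - 89134 - 31185 + 2436 + 490 - 5
= 118114304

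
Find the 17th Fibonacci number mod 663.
271

Matrix identity: Q^n = [[F_(n+1), F_n], [F_n, F_(n-1)]] with Q = [[1,1],[1,0]].
n = 17 = 10001₂. Square-and-multiply, entries mod 663:
Q^1 = [[1,1],[1,0]]
Q^2 = (Q^1)² = [[2,1],[1,1]]
Q^4 = (Q^2)² = [[5,3],[3,2]]
Q^8 = (Q^4)² = [[34,21],[21,13]]
Q^17 = (Q^8)²·Q = [[595,271],[271,324]]
F_17 mod 663 = Q^17[0][1] = 271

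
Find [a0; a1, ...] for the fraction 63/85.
[0; 1, 2, 1, 6, 3]

Euclidean algorithm steps:
63 = 0 × 85 + 63
85 = 1 × 63 + 22
63 = 2 × 22 + 19
22 = 1 × 19 + 3
19 = 6 × 3 + 1
3 = 3 × 1 + 0
Continued fraction: [0; 1, 2, 1, 6, 3]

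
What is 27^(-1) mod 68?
63

gcd(27, 68) = 1, so the inverse exists.
Extended Euclidean algorithm on (68, 27):
68 = 2 × 27 + 14  ⟹  14 = (1)·68 + (-2)·27
27 = 1 × 14 + 13  ⟹  13 = (-1)·68 + (3)·27
14 = 1 × 13 + 1  ⟹  1 = (2)·68 + (-5)·27
So (-5)·27 ≡ 1 (mod 68), i.e. 27^(-1) ≡ -5 ≡ 63 (mod 68).
Check: 27 × 63 = 1701 ≡ 1 (mod 68)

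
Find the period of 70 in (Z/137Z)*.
136

137 is prime, so ord(70) divides φ(137) = 136.
Divisors of 136: 1, 2, 4, 8, 17, 34, 68, 136.
Repeated squaring: 70^1 ≡ 70, 70^2 ≡ 105, 70^4 ≡ 65, 70^8 ≡ 115, 70^16 ≡ 73, 70^32 ≡ 123, 70^64 ≡ 59, 70^128 ≡ 56 (mod 137).
Test 70^d mod 137 for each divisor d in increasing order:
70^1 ≡ 70
70^2 ≡ 105
70^4 ≡ 65
70^8 ≡ 115
70^17 = 70^16·70^1 ≡ 41
70^34 = 70^32·70^2 ≡ 37
70^68 = 70^64·70^4 ≡ 136
70^136 = 70^128·70^8 ≡ 1  ← first divisor giving 1
The order is 136.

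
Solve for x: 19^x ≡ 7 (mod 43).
35

Baby-step giant-step with step n = ⌈√43⌉ = 7.
Baby steps 19^j mod 43 (j:value) for j=0..6: 0:1, 1:19, 2:17, 3:22, 4:31, 5:30, 6:11.
Giant-step multiplier: 19^(-7) ≡ 19^(42-7) = 19^35 ≡ 7 (mod 43).
Giant steps γ_i = 7·7^i mod 43: γ_0=7, γ_1=6, γ_2=42, γ_3=36, γ_4=37, γ_5=1 (in table at j=0).
x = i·n + j = 5·7 + 0 = 35.
Check: 19^35 ≡ 7 (mod 43).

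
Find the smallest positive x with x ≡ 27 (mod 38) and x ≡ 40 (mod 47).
369

Using Chinese Remainder Theorem:
M = 38 × 47 = 1786
M1 = 47, M2 = 38
y1 = 47^(-1) mod 38 = 17
y2 = 38^(-1) mod 47 = 26
x = (27×47×17 + 40×38×26) mod 1786 = 369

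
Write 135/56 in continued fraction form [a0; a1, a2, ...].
[2; 2, 2, 3, 3]

Euclidean algorithm steps:
135 = 2 × 56 + 23
56 = 2 × 23 + 10
23 = 2 × 10 + 3
10 = 3 × 3 + 1
3 = 3 × 1 + 0
Continued fraction: [2; 2, 2, 3, 3]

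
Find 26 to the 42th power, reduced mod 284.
72

Repeated squaring. Binary of 42 = 101010.
26^1 ≡ 26 (mod 284); 26^2 ≡ 108 (mod 284); 26^4 ≡ 20 (mod 284); 26^8 ≡ 116 (mod 284); 26^16 ≡ 108 (mod 284); 26^32 ≡ 20 (mod 284)
26^42 = 26^2 × 26^8 × 26^32 ≡ 72 (mod 284)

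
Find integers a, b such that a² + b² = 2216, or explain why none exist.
10² + 46² (a=10, b=46)

Factorization: 2216 = 2^3 × 277
By Fermat: n is sum of two squares iff every prime p ≡ 3 (mod 4) appears to even power.
All primes ≡ 3 (mod 4) appear to even power.
Search a = 0, 1, 2, … for 2216 - a² a perfect square: first hit at a = 10: 2216 - 100 = 2116 = 46².
2216 = 10² + 46² = 100 + 2116 ✓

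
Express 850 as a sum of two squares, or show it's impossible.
3² + 29² (a=3, b=29)

Factorization: 850 = 2 × 5^2 × 17
By Fermat: n is sum of two squares iff every prime p ≡ 3 (mod 4) appears to even power.
All primes ≡ 3 (mod 4) appear to even power.
Search a = 0, 1, 2, … for 850 - a² a perfect square: first hit at a = 3: 850 - 9 = 841 = 29².
850 = 3² + 29² = 9 + 841 ✓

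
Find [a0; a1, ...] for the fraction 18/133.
[0; 7, 2, 1, 1, 3]

Euclidean algorithm steps:
18 = 0 × 133 + 18
133 = 7 × 18 + 7
18 = 2 × 7 + 4
7 = 1 × 4 + 3
4 = 1 × 3 + 1
3 = 3 × 1 + 0
Continued fraction: [0; 7, 2, 1, 1, 3]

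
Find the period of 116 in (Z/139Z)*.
23

139 is prime, so ord(116) divides φ(139) = 138.
Divisors of 138: 1, 2, 3, 6, 23, 46, 69, 138.
Repeated squaring: 116^1 ≡ 116, 116^2 ≡ 112, 116^4 ≡ 34, 116^8 ≡ 44, 116^16 ≡ 129, 116^32 ≡ 100, 116^64 ≡ 131, 116^128 ≡ 64 (mod 139).
Test 116^d mod 139 for each divisor d in increasing order:
116^1 ≡ 116
116^2 ≡ 112
116^3 = 116^2·116^1 ≡ 65
116^6 = 116^4·116^2 ≡ 55
116^23 = 116^16·116^4·116^2·116^1 ≡ 1  ← first divisor giving 1
The order is 23.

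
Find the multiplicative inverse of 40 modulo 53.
4

gcd(40, 53) = 1, so the inverse exists.
Extended Euclidean algorithm on (53, 40):
53 = 1 × 40 + 13  ⟹  13 = (1)·53 + (-1)·40
40 = 3 × 13 + 1  ⟹  1 = (-3)·53 + (4)·40
So (4)·40 ≡ 1 (mod 53), i.e. 40^(-1) ≡ 4 (mod 53).
Check: 40 × 4 = 160 ≡ 1 (mod 53)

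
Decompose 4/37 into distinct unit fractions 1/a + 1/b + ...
1/10 + 1/124 + 1/22940

Greedy algorithm:
4/37: ceiling(37/4) = 10, use 1/10
3/370: ceiling(370/3) = 124, use 1/124
1/22940: ceiling(22940/1) = 22940, use 1/22940
Result: 4/37 = 1/10 + 1/124 + 1/22940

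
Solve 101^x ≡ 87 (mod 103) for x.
55

Baby-step giant-step with step n = ⌈√103⌉ = 11.
Baby steps 101^j mod 103 (j:value) for j=0..10: 0:1, 1:101, 2:4, 3:95, 4:16, 5:71, 6:64, 7:78, 8:50, 9:3, 10:97.
Giant-step multiplier: 101^(-11) ≡ 101^(102-11) = 101^91 ≡ 43 (mod 103).
Giant steps γ_i = 87·43^i mod 103: γ_0=87, γ_1=33, γ_2=80, γ_3=41, γ_4=12, γ_5=1 (in table at j=0).
x = i·n + j = 5·11 + 0 = 55.
Check: 101^55 ≡ 87 (mod 103).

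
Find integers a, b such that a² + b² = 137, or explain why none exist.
4² + 11² (a=4, b=11)

Factorization: 137 = 137
By Fermat: n is sum of two squares iff every prime p ≡ 3 (mod 4) appears to even power.
All primes ≡ 3 (mod 4) appear to even power.
Search a = 0, 1, 2, … for 137 - a² a perfect square: first hit at a = 4: 137 - 16 = 121 = 11².
137 = 4² + 11² = 16 + 121 ✓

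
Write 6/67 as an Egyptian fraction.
1/12 + 1/161 + 1/129444

Greedy algorithm:
6/67: ceiling(67/6) = 12, use 1/12
5/804: ceiling(804/5) = 161, use 1/161
1/129444: ceiling(129444/1) = 129444, use 1/129444
Result: 6/67 = 1/12 + 1/161 + 1/129444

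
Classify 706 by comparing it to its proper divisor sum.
deficient

Proper divisors of 706: sum = 1 + 2 + 353 = 356
Since 356 < 706, 706 is deficient.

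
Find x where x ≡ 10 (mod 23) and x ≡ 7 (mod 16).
263

Using Chinese Remainder Theorem:
M = 23 × 16 = 368
M1 = 16, M2 = 23
y1 = 16^(-1) mod 23 = 13
y2 = 23^(-1) mod 16 = 7
x = (10×16×13 + 7×23×7) mod 368 = 263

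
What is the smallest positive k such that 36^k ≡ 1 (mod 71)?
35

71 is prime, so ord(36) divides φ(71) = 70.
Divisors of 70: 1, 2, 5, 7, 10, 14, 35, 70.
Repeated squaring: 36^1 ≡ 36, 36^2 ≡ 18, 36^4 ≡ 40, 36^8 ≡ 38, 36^16 ≡ 24, 36^32 ≡ 8, 36^64 ≡ 64 (mod 71).
Test 36^d mod 71 for each divisor d in increasing order:
36^1 ≡ 36
36^2 ≡ 18
36^5 = 36^4·36^1 ≡ 20
36^7 = 36^4·36^2·36^1 ≡ 5
36^10 = 36^8·36^2 ≡ 45
36^14 = 36^8·36^4·36^2 ≡ 25
36^35 = 36^32·36^2·36^1 ≡ 1  ← first divisor giving 1
The order is 35.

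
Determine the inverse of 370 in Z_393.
205

gcd(370, 393) = 1, so the inverse exists.
Extended Euclidean algorithm on (393, 370):
393 = 1 × 370 + 23  ⟹  23 = (1)·393 + (-1)·370
370 = 16 × 23 + 2  ⟹  2 = (-16)·393 + (17)·370
23 = 11 × 2 + 1  ⟹  1 = (177)·393 + (-188)·370
So (-188)·370 ≡ 1 (mod 393), i.e. 370^(-1) ≡ -188 ≡ 205 (mod 393).
Check: 370 × 205 = 75850 ≡ 1 (mod 393)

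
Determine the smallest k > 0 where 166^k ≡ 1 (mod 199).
198

199 is prime, so ord(166) divides φ(199) = 198.
Divisors of 198: 1, 2, 3, 6, 9, 11, 18, 22, 33, 66, 99, 198.
Repeated squaring: 166^1 ≡ 166, 166^2 ≡ 94, 166^4 ≡ 80, 166^8 ≡ 32, 166^16 ≡ 29, 166^32 ≡ 45, 166^64 ≡ 35, 166^128 ≡ 31 (mod 199).
Test 166^d mod 199 for each divisor d in increasing order:
166^1 ≡ 166
166^2 ≡ 94
166^3 = 166^2·166^1 ≡ 82
166^6 = 166^4·166^2 ≡ 157
166^9 = 166^8·166^1 ≡ 138
166^11 = 166^8·166^2·166^1 ≡ 37
166^18 = 166^16·166^2 ≡ 139
166^22 = 166^16·166^4·166^2 ≡ 175
166^33 = 166^32·166^1 ≡ 107
166^66 = 166^64·166^2 ≡ 106
166^99 = 166^64·166^32·166^2·166^1 ≡ 198
166^198 = 166^128·166^64·166^4·166^2 ≡ 1  ← first divisor giving 1
The order is 198.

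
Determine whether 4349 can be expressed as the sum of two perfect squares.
43² + 50² (a=43, b=50)

Factorization: 4349 = 4349
By Fermat: n is sum of two squares iff every prime p ≡ 3 (mod 4) appears to even power.
All primes ≡ 3 (mod 4) appear to even power.
Search a = 0, 1, 2, … for 4349 - a² a perfect square: first hit at a = 43: 4349 - 1849 = 2500 = 50².
4349 = 43² + 50² = 1849 + 2500 ✓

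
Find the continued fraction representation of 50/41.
[1; 4, 1, 1, 4]

Euclidean algorithm steps:
50 = 1 × 41 + 9
41 = 4 × 9 + 5
9 = 1 × 5 + 4
5 = 1 × 4 + 1
4 = 4 × 1 + 0
Continued fraction: [1; 4, 1, 1, 4]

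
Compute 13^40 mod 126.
85

Repeated squaring. Binary of 40 = 101000.
13^1 ≡ 13 (mod 126); 13^2 ≡ 43 (mod 126); 13^4 ≡ 85 (mod 126); 13^8 ≡ 43 (mod 126); 13^16 ≡ 85 (mod 126); 13^32 ≡ 43 (mod 126)
13^40 = 13^8 × 13^32 ≡ 85 (mod 126)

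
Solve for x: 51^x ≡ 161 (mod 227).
20

Baby-step giant-step with step n = ⌈√227⌉ = 16.
Baby steps 51^j mod 227 (j:value) for j=0..15: 0:1, 1:51, 2:104, 3:83, 4:147, 5:6, 6:79, 7:170, 8:44, 9:201, 10:36, 11:20, 12:112, 13:37, 14:71, 15:216.
Giant-step multiplier: 51^(-16) ≡ 51^(226-16) = 51^210 ≡ 70 (mod 227).
Giant steps γ_i = 161·70^i mod 227: γ_0=161, γ_1=147 (in table at j=4).
x = i·n + j = 1·16 + 4 = 20.
Check: 51^20 ≡ 161 (mod 227).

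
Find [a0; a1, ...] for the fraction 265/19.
[13; 1, 18]

Euclidean algorithm steps:
265 = 13 × 19 + 18
19 = 1 × 18 + 1
18 = 18 × 1 + 0
Continued fraction: [13; 1, 18]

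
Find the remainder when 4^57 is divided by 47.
24

Repeated squaring. Binary of 57 = 111001.
4^1 ≡ 4 (mod 47); 4^2 ≡ 16 (mod 47); 4^4 ≡ 21 (mod 47); 4^8 ≡ 18 (mod 47); 4^16 ≡ 42 (mod 47); 4^32 ≡ 25 (mod 47)
4^57 = 4^1 × 4^8 × 4^16 × 4^32 ≡ 24 (mod 47)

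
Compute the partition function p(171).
301384802048

p(n) counts ways to write n as a sum of positive integers (order ignored).
Euler's pentagonal recurrence: p(k) = p(k-1) + p(k-2) - p(k-5) - p(k-7) + p(k-12) + p(k-15) - ... (offsets j(3j∓1)/2, signs ++--, p(0)=1, p(<0)=0).
DP table for k = 0..170: p(0)=1, p(1)=1, p(2)=2, p(3)=3, p(4)=5, p(5)=7, p(6)=11, p(7)=15, p(8)=22, p(9)=30, p(10)=42, p(11)=56, p(12)=77, p(13)=101, p(14)=135, p(15)=176, p(16)=231, p(17)=297, p(18)=385, p(19)=490, p(20)=627, p(21)=792, p(22)=1002, p(23)=1255, p(24)=1575, p(25)=1958, p(26)=2436, p(27)=3010, p(28)=3718, p(29)=4565, p(30)=5604, p(31)=6842, p(32)=8349, p(33)=10143, p(34)=12310, p(35)=14883, p(36)=17977, p(37)=21637, p(38)=26015, p(39)=31185, p(40)=37338, p(41)=44583, p(42)=53174, p(43)=63261, p(44)=75175, p(45)=89134, p(46)=105558, p(47)=124754, p(48)=147273, p(49)=173525, p(50)=204226, p(51)=239943, p(52)=281589, p(53)=329931, p(54)=386155, p(55)=451276, p(56)=526823, p(57)=614154, p(58)=715220, p(59)=831820, p(60)=966467, p(61)=1121505, p(62)=1300156, p(63)=1505499, p(64)=1741630, p(65)=2012558, p(66)=2323520, p(67)=2679689, p(68)=3087735, p(69)=3554345, p(70)=4087968, p(71)=4697205, p(72)=5392783, p(73)=6185689, p(74)=7089500, p(75)=8118264, p(76)=9289091, p(77)=10619863, p(78)=12132164, p(79)=13848650, p(80)=15796476, p(81)=18004327, p(82)=20506255, p(83)=23338469, p(84)=26543660, p(85)=30167357, p(86)=34262962, p(87)=38887673, p(88)=44108109, p(89)=49995925, p(90)=56634173, p(91)=64112359, p(92)=72533807, p(93)=82010177, p(94)=92669720, p(95)=104651419, p(96)=118114304, p(97)=133230930, p(98)=150198136, p(99)=169229875, p(100)=190569292, p(101)=214481126, p(102)=241265379, p(103)=271248950, p(104)=304801365, p(105)=342325709, p(106)=384276336, p(107)=431149389, p(108)=483502844, p(109)=541946240, p(110)=607163746, p(111)=679903203, p(112)=761002156, p(113)=851376628, p(114)=952050665, p(115)=1064144451, p(116)=1188908248, p(117)=1327710076, p(118)=1482074143, p(119)=1653668665, p(120)=1844349560, p(121)=2056148051, p(122)=2291320912, p(123)=2552338241, p(124)=2841940500, p(125)=3163127352, p(126)=3519222692, p(127)=3913864295, p(128)=4351078600, p(129)=4835271870, p(130)=5371315400, p(131)=5964539504, p(132)=6620830889, p(133)=7346629512, p(134)=8149040695, p(135)=9035836076, p(136)=10015581680, p(137)=11097645016, p(138)=12292341831, p(139)=13610949895, p(140)=15065878135, p(141)=16670689208, p(142)=18440293320, p(143)=20390982757, p(144)=22540654445, p(145)=24908858009, p(146)=27517052599, p(147)=30388671978, p(148)=33549419497, p(149)=37027355200, p(150)=40853235313, p(151)=45060624582, p(152)=49686288421, p(153)=54770336324, p(154)=60356673280, p(155)=66493182097, p(156)=73232243759, p(157)=80630964769, p(158)=88751778802, p(159)=97662728555, p(160)=107438159466, p(161)=118159068427, p(162)=129913904637, p(163)=142798995930, p(164)=156919475295, p(165)=172389800255, p(166)=189334822579, p(167)=207890420102, p(168)=228204732751, p(169)=250438925115, p(170)=274768617130.
Final step: p(171) = p(170) + p(169) - p(166) - p(164) + p(159) + p(156) - p(149) - p(145) + p(136) + p(131) - p(120) - p(114) + p(101) + p(94) - p(79) - p(71) + p(54) + p(45) - p(26) - p(16)
= 274768617130 + 250438925115 - 189334822579 - 156919475295 + 97662728555 + 73232243759 - 37027355200 - 24908858009 + 10015581680 + 5964539504 - 1844349560 - 952050665 + 214481126 + 92669720 - 13848650 - 4697205 + 386155 + 89134 - 2436 - 231
= 301384802048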